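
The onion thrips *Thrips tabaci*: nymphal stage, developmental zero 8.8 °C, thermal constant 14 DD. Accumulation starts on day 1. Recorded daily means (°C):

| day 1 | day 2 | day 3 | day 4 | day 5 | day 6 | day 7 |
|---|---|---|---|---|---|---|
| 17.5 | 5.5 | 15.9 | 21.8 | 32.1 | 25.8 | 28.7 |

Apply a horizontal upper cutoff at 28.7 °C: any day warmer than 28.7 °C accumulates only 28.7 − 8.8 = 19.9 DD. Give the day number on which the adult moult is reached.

day 3

Daily DD above 8.8 °C (capped at 19.9): 8.7, 0.0, 7.1, 13.0, 19.9, 17.0, 19.9.
Cumulative: 8.7, 8.7, 15.8, 28.8, 48.7, 65.7, 85.6.
The total first reaches 14 DD on day 3.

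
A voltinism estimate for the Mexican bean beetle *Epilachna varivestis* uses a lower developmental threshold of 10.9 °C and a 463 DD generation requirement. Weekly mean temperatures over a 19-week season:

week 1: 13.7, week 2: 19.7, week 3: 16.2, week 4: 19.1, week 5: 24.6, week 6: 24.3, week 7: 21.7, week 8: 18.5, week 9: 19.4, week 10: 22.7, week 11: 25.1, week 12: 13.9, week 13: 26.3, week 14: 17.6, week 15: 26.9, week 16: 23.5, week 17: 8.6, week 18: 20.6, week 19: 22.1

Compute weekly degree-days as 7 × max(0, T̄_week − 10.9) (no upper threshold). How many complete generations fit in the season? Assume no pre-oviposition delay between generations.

Weekly DD (7 × max(0, T̄ − 10.9)): 19.6, 61.6, 37.1, 57.4, 95.9, 93.8, 75.6, 53.2, 59.5, 82.6, 99.4, 21.0, 107.8, 46.9, 112.0, 88.2, 0.0, 67.9, 78.4.
Season total = 1257.9 DD.
Complete generations = ⌊1257.9 / 463⌋ = 2.

2 generations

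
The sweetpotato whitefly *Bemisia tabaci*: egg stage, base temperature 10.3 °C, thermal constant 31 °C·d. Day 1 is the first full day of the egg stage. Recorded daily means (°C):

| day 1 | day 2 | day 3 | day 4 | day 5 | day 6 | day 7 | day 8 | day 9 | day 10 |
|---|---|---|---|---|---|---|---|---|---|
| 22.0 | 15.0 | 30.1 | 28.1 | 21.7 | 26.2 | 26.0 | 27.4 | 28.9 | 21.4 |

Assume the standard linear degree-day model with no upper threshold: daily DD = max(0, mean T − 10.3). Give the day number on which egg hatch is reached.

day 3

Daily DD above 10.3 °C: 11.7, 4.7, 19.8, 17.8, 11.4, 15.9, 15.7, 17.1, 18.6, 11.1.
Cumulative: 11.7, 16.4, 36.2, 54.0, 65.4, 81.3, 97.0, 114.1, 132.7, 143.8.
The total first reaches 31 DD on day 3.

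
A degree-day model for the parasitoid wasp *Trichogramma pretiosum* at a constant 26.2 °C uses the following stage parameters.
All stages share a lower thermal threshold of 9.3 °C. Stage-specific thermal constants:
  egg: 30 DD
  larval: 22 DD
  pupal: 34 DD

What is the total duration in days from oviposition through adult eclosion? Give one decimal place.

5.1 days

Daily accumulation at 26.2 °C = 26.2 − 9.3 = 16.9 DD/day.
Total K = 30 + 22 + 34 = 86 DD.
Total duration = 86 / 16.9 = 5.089 ≈ 5.1 days.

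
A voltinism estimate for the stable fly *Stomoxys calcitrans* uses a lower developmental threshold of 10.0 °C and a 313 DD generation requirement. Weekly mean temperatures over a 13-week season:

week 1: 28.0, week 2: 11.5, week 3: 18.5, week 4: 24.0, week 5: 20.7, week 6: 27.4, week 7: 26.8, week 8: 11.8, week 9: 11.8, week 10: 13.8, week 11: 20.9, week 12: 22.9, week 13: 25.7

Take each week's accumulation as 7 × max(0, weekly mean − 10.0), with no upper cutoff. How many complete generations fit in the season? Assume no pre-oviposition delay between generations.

Weekly DD (7 × max(0, T̄ − 10.0)): 126.0, 10.5, 59.5, 98.0, 74.9, 121.8, 117.6, 12.6, 12.6, 26.6, 76.3, 90.3, 109.9.
Season total = 936.6 DD.
Complete generations = ⌊936.6 / 313⌋ = 2.

2 generations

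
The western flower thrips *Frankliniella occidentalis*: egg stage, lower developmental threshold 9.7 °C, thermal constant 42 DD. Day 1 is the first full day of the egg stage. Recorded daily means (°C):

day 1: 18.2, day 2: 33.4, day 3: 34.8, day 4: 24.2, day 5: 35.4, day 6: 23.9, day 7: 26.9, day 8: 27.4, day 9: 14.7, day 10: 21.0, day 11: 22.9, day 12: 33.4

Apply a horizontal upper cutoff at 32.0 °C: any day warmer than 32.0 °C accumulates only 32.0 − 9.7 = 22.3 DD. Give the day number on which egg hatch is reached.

day 3

Daily DD above 9.7 °C (capped at 22.3): 8.5, 22.3, 22.3, 14.5, 22.3, 14.2, 17.2, 17.7, 5.0, 11.3, 13.2, 22.3.
Cumulative: 8.5, 30.8, 53.1, 67.6, 89.9, 104.1, 121.3, 139.0, 144.0, 155.3, 168.5, 190.8.
The total first reaches 42 DD on day 3.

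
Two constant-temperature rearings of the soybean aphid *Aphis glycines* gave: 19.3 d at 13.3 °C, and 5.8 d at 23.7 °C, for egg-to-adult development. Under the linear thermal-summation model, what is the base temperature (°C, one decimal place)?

8.8 °C

Under the model K = D·(T − T_b), so D₁·(T₁ − T_b) = D₂·(T₂ − T_b).
19.3·(13.3 − T_b) = 5.8·(23.7 − T_b)
T_b = (19.3·13.3 − 5.8·23.7) / (19.3 − 5.8) = 119.23 / 13.5 = 8.832 °C ≈ 8.8 °C.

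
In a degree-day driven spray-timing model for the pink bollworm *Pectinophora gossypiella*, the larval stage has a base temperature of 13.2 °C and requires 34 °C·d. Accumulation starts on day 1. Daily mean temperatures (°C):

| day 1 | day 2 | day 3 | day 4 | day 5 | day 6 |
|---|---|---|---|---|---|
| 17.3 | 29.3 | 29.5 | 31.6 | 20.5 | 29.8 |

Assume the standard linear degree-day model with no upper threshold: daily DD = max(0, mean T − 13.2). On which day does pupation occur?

day 3

Daily DD above 13.2 °C: 4.1, 16.1, 16.3, 18.4, 7.3, 16.6.
Cumulative: 4.1, 20.2, 36.5, 54.9, 62.2, 78.8.
The total first reaches 34 DD on day 3.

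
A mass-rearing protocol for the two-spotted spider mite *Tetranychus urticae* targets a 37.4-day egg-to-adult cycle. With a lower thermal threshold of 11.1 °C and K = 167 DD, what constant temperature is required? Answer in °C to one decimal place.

Required daily accumulation = 167 / 37.4 = 4.465 DD/day.
T = T_base + 4.465 = 11.1 + 4.465 = 15.565 ≈ 15.6 °C.

15.6 °C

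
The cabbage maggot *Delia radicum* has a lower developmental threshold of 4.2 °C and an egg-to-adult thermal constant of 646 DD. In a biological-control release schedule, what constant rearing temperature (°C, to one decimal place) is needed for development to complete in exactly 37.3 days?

Required daily accumulation = 646 / 37.3 = 17.319 DD/day.
T = T_base + 17.319 = 4.2 + 17.319 = 21.519 ≈ 21.5 °C.

21.5 °C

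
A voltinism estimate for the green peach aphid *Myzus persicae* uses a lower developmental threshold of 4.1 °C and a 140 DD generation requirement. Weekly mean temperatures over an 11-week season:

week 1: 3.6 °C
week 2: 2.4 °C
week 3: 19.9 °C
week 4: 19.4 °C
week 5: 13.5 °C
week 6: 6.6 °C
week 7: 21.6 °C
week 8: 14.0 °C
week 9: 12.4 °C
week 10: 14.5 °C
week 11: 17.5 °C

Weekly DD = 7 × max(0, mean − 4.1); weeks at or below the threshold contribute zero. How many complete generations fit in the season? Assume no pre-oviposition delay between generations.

5 generations

Weekly DD (7 × max(0, T̄ − 4.1)): 0.0, 0.0, 110.6, 107.1, 65.8, 17.5, 122.5, 69.3, 58.1, 72.8, 93.8.
Season total = 717.5 DD.
Complete generations = ⌊717.5 / 140⌋ = 5.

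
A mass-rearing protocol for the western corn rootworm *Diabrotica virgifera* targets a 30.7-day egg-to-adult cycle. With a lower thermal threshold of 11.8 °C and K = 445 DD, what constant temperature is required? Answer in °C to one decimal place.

Required daily accumulation = 445 / 30.7 = 14.495 DD/day.
T = T_base + 14.495 = 11.8 + 14.495 = 26.295 ≈ 26.3 °C.

26.3 °C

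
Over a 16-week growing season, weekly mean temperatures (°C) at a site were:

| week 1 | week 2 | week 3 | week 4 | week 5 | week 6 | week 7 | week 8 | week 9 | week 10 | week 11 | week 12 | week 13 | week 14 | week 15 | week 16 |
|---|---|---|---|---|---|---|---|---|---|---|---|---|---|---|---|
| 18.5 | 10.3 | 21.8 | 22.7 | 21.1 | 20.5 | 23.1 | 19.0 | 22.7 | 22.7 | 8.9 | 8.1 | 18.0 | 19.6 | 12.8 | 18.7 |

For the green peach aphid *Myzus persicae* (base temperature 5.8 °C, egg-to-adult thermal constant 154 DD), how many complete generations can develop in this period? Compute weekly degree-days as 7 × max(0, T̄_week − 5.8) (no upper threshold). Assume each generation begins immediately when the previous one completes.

Weekly DD (7 × max(0, T̄ − 5.8)): 88.9, 31.5, 112.0, 118.3, 107.1, 102.9, 121.1, 92.4, 118.3, 118.3, 21.7, 16.1, 85.4, 96.6, 49.0, 90.3.
Season total = 1369.9 DD.
Complete generations = ⌊1369.9 / 154⌋ = 8.

8 generations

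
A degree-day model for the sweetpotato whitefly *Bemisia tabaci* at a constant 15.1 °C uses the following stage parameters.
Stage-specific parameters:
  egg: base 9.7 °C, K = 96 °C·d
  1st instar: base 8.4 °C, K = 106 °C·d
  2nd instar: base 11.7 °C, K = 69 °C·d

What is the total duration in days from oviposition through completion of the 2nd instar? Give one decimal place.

53.9 days

egg: 96 / (15.1 − 9.7) = 96 / 5.4 = 17.778 d.
1st instar: 106 / (15.1 − 8.4) = 106 / 6.7 = 15.821 d.
2nd instar: 69 / (15.1 − 11.7) = 69 / 3.4 = 20.294 d.
Sum = 53.893 ≈ 53.9 days.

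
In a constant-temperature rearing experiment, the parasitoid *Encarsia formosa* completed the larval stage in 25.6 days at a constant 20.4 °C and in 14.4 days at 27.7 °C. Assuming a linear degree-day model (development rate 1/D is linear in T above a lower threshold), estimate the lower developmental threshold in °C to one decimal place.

11.0 °C

Equal thermal constants: D₁(T₁ − T_b) = D₂(T₂ − T_b).
25.6·(20.4 − T_b) = 14.4·(27.7 − T_b)
T_b = (25.6·20.4 − 14.4·27.7) / (25.6 − 14.4) = 123.36 / 11.2 = 11.014 °C ≈ 11.0 °C.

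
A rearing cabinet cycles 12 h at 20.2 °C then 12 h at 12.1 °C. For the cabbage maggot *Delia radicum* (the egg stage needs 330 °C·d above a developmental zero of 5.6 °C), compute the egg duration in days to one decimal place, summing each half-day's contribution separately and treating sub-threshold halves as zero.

31.3 days

Day half: max(0, 20.2 − 5.6) × 0.5 = 14.6 × 0.5 = 7.30 DD.
Night half: max(0, 12.1 − 5.6) × 0.5 = 6.5 × 0.5 = 3.25 DD.
Per 24 h: 10.55 DD/day.
Duration = 330 / 10.55 = 31.280 ≈ 31.3 days.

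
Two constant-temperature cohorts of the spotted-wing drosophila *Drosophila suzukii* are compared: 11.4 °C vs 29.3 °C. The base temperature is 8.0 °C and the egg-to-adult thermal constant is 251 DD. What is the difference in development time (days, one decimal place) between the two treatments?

At 11.4 °C: 251 / (11.4 − 8.0) = 251 / 3.4 = 73.824 d.
At 29.3 °C: 251 / (29.3 − 8.0) = 251 / 21.3 = 11.784 d.
Difference = |73.824 − 11.784| = 62.039 ≈ 62.0 days.

62.0 days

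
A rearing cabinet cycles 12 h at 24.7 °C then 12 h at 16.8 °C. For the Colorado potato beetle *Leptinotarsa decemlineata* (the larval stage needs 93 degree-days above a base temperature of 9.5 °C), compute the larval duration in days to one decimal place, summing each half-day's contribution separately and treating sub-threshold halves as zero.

8.3 days

Day half: max(0, 24.7 − 9.5) × 0.5 = 15.2 × 0.5 = 7.60 DD.
Night half: max(0, 16.8 − 9.5) × 0.5 = 7.3 × 0.5 = 3.65 DD.
Per 24 h: 11.25 DD/day.
Duration = 93 / 11.25 = 8.267 ≈ 8.3 days.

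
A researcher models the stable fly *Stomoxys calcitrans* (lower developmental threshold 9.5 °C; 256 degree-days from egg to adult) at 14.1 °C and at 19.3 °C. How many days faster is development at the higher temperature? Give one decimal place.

At 14.1 °C: 256 / (14.1 − 9.5) = 256 / 4.6 = 55.652 d.
At 19.3 °C: 256 / (19.3 − 9.5) = 256 / 9.8 = 26.122 d.
Difference = |55.652 − 26.122| = 29.530 ≈ 29.5 days.

29.5 days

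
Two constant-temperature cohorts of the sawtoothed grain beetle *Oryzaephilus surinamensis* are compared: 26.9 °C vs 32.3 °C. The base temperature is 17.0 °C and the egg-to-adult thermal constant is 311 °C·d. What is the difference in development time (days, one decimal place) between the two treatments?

11.1 days

At 26.9 °C: 311 / (26.9 − 17.0) = 311 / 9.9 = 31.414 d.
At 32.3 °C: 311 / (32.3 − 17.0) = 311 / 15.3 = 20.327 d.
Difference = |31.414 − 20.327| = 11.087 ≈ 11.1 days.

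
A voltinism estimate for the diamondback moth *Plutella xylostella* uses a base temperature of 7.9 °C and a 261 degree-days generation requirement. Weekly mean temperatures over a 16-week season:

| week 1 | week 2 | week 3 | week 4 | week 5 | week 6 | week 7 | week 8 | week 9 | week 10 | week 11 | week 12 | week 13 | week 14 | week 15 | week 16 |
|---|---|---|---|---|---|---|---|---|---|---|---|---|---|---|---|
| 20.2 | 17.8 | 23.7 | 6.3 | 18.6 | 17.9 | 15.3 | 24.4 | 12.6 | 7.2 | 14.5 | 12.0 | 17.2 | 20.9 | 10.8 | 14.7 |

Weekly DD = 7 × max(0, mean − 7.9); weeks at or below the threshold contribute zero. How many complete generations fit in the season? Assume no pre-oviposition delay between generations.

Weekly DD (7 × max(0, T̄ − 7.9)): 86.1, 69.3, 110.6, 0.0, 74.9, 70.0, 51.8, 115.5, 32.9, 0.0, 46.2, 28.7, 65.1, 91.0, 20.3, 47.6.
Season total = 910.0 DD.
Complete generations = ⌊910.0 / 261⌋ = 3.

3 generations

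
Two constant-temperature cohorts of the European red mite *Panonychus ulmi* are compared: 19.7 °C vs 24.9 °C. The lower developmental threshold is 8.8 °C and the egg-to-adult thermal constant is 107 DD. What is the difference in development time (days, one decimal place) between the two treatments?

At 19.7 °C: 107 / (19.7 − 8.8) = 107 / 10.9 = 9.817 d.
At 24.9 °C: 107 / (24.9 − 8.8) = 107 / 16.1 = 6.646 d.
Difference = |9.817 − 6.646| = 3.171 ≈ 3.2 days.

3.2 days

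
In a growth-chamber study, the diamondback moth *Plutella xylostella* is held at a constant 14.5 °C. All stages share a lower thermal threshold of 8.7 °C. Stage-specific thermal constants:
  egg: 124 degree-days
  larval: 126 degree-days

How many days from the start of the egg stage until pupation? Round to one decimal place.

Daily accumulation at 14.5 °C = 14.5 − 8.7 = 5.8 DD/day.
Total K = 124 + 126 = 250 DD.
Total duration = 250 / 5.8 = 43.103 ≈ 43.1 days.

43.1 days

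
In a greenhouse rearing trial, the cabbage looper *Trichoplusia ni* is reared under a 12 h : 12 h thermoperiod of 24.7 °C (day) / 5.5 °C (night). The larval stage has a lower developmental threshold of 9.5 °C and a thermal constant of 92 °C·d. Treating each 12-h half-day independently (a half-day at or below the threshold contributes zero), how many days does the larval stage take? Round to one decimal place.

12.1 days

Day half: max(0, 24.7 − 9.5) × 0.5 = 15.2 × 0.5 = 7.60 DD.
Night half: max(0, 5.5 − 9.5) × 0.5 = 0.0 × 0.5 = 0.00 DD.
Per 24 h: 7.60 DD/day.
Duration = 92 / 7.60 = 12.105 ≈ 12.1 days.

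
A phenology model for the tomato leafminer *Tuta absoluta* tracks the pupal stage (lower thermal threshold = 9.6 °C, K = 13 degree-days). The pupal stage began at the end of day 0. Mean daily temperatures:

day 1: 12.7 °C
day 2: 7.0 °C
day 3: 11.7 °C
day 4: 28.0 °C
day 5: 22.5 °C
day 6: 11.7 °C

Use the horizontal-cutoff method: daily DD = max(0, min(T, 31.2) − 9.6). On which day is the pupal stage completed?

day 4

Daily DD above 9.6 °C (capped at 21.6): 3.1, 0.0, 2.1, 18.4, 12.9, 2.1.
Cumulative: 3.1, 3.1, 5.2, 23.6, 36.5, 38.6.
The total first reaches 13 DD on day 4.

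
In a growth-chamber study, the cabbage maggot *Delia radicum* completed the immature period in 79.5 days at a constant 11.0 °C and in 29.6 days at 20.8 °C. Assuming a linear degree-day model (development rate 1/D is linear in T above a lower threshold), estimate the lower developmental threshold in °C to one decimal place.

Under the model K = D·(T − T_b), so D₁·(T₁ − T_b) = D₂·(T₂ − T_b).
79.5·(11.0 − T_b) = 29.6·(20.8 − T_b)
T_b = (79.5·11.0 − 29.6·20.8) / (79.5 − 29.6) = 258.82 / 49.9 = 5.187 °C ≈ 5.2 °C.

5.2 °C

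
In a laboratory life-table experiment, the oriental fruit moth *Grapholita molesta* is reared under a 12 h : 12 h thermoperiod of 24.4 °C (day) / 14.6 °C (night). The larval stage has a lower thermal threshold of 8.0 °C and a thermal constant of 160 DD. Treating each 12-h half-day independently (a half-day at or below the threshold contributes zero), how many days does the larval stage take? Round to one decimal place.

13.9 days

Day half: max(0, 24.4 − 8.0) × 0.5 = 16.4 × 0.5 = 8.20 DD.
Night half: max(0, 14.6 − 8.0) × 0.5 = 6.6 × 0.5 = 3.30 DD.
Per 24 h: 11.50 DD/day.
Duration = 160 / 11.50 = 13.913 ≈ 13.9 days.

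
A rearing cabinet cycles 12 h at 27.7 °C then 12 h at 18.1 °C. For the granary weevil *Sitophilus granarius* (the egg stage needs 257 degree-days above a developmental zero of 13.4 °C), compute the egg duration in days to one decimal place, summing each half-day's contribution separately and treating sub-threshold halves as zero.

27.1 days

Day half: max(0, 27.7 − 13.4) × 0.5 = 14.3 × 0.5 = 7.15 DD.
Night half: max(0, 18.1 − 13.4) × 0.5 = 4.7 × 0.5 = 2.35 DD.
Per 24 h: 9.50 DD/day.
Duration = 257 / 9.50 = 27.053 ≈ 27.1 days.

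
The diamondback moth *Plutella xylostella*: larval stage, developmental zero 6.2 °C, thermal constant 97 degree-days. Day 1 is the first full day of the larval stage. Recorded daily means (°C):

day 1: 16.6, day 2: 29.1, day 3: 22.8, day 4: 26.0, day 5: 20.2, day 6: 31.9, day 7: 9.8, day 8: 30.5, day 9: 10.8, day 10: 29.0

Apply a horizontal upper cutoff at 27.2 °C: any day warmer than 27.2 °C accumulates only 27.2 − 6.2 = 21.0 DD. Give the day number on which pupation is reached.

Daily DD above 6.2 °C (capped at 21.0): 10.4, 21.0, 16.6, 19.8, 14.0, 21.0, 3.6, 21.0, 4.6, 21.0.
Cumulative: 10.4, 31.4, 48.0, 67.8, 81.8, 102.8, 106.4, 127.4, 132.0, 153.0.
The total first reaches 97 DD on day 6.

day 6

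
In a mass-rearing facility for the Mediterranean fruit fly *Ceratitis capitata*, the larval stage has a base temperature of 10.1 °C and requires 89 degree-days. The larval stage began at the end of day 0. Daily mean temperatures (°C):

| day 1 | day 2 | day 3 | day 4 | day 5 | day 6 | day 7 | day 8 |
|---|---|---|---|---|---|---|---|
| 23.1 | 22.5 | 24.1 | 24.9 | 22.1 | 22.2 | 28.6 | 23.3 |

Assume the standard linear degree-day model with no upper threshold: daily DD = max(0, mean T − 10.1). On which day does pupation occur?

day 7

Daily DD above 10.1 °C: 13.0, 12.4, 14.0, 14.8, 12.0, 12.1, 18.5, 13.2.
Cumulative: 13.0, 25.4, 39.4, 54.2, 66.2, 78.3, 96.8, 110.0.
The total first reaches 89 DD on day 7.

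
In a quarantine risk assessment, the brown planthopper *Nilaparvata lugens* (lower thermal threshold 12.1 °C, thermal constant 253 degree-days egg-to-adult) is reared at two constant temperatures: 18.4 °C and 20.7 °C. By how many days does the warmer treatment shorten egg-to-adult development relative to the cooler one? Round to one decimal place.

At 18.4 °C: 253 / (18.4 − 12.1) = 253 / 6.3 = 40.159 d.
At 20.7 °C: 253 / (20.7 − 12.1) = 253 / 8.6 = 29.419 d.
Difference = |40.159 − 29.419| = 10.740 ≈ 10.7 days.

10.7 days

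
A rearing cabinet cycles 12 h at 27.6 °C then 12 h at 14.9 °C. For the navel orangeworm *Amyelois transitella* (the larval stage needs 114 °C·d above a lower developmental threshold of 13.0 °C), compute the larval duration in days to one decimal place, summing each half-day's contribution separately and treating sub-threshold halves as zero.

13.8 days

Day half: max(0, 27.6 − 13.0) × 0.5 = 14.6 × 0.5 = 7.30 DD.
Night half: max(0, 14.9 − 13.0) × 0.5 = 1.9 × 0.5 = 0.95 DD.
Per 24 h: 8.25 DD/day.
Duration = 114 / 8.25 = 13.818 ≈ 13.8 days.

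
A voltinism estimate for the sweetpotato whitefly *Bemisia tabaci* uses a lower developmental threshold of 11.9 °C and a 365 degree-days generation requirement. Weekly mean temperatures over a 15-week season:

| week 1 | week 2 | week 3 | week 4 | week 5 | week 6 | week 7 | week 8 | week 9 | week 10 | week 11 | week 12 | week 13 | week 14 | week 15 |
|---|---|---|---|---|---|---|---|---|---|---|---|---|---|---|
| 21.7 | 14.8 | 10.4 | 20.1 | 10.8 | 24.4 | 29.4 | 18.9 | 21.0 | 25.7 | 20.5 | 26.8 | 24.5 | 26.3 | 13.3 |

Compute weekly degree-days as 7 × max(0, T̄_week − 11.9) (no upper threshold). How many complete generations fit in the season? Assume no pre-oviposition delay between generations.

2 generations

Weekly DD (7 × max(0, T̄ − 11.9)): 68.6, 20.3, 0.0, 57.4, 0.0, 87.5, 122.5, 49.0, 63.7, 96.6, 60.2, 104.3, 88.2, 100.8, 9.8.
Season total = 928.9 DD.
Complete generations = ⌊928.9 / 365⌋ = 2.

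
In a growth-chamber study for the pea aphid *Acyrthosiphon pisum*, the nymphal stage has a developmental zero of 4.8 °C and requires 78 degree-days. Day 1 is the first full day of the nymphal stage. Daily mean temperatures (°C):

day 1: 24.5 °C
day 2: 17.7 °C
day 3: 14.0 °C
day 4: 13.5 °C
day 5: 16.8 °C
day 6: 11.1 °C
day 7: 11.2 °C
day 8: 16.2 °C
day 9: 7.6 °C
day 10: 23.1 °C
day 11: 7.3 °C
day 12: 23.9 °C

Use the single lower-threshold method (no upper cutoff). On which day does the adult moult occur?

day 8

Daily DD above 4.8 °C: 19.7, 12.9, 9.2, 8.7, 12.0, 6.3, 6.4, 11.4, 2.8, 18.3, 2.5, 19.1.
Cumulative: 19.7, 32.6, 41.8, 50.5, 62.5, 68.8, 75.2, 86.6, 89.4, 107.7, 110.2, 129.3.
The total first reaches 78 DD on day 8.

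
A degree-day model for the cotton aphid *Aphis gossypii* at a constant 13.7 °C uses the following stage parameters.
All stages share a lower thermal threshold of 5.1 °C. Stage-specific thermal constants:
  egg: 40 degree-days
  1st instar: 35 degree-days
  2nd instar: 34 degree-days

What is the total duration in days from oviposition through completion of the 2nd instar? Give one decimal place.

12.7 days

Daily accumulation at 13.7 °C = 13.7 − 5.1 = 8.6 DD/day.
Total K = 40 + 35 + 34 = 109 DD.
Total duration = 109 / 8.6 = 12.674 ≈ 12.7 days.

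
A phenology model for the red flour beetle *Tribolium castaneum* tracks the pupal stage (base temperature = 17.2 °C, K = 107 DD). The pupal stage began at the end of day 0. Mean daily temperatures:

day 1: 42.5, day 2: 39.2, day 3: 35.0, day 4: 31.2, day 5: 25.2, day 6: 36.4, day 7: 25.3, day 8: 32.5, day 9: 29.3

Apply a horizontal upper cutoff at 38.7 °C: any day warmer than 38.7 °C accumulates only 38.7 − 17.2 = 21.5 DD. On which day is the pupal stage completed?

Daily DD above 17.2 °C (capped at 21.5): 21.5, 21.5, 17.8, 14.0, 8.0, 19.2, 8.1, 15.3, 12.1.
Cumulative: 21.5, 43.0, 60.8, 74.8, 82.8, 102.0, 110.1, 125.4, 137.5.
The total first reaches 107 DD on day 7.

day 7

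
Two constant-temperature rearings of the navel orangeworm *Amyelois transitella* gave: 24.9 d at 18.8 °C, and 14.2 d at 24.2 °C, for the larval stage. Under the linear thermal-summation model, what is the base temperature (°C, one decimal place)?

11.6 °C

Equal thermal constants: D₁(T₁ − T_b) = D₂(T₂ − T_b).
24.9·(18.8 − T_b) = 14.2·(24.2 − T_b)
T_b = (24.9·18.8 − 14.2·24.2) / (24.9 − 14.2) = 124.48 / 10.7 = 11.634 °C ≈ 11.6 °C.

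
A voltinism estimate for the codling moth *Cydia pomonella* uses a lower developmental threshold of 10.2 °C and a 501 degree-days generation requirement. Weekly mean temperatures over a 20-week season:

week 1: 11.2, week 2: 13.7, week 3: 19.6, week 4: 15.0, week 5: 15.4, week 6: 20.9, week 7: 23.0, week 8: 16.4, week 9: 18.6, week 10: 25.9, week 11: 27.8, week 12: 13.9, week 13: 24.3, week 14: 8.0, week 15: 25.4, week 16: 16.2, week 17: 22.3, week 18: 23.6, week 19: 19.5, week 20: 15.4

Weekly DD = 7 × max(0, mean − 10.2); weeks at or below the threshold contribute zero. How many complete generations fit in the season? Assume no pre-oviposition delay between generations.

Weekly DD (7 × max(0, T̄ − 10.2)): 7.0, 24.5, 65.8, 33.6, 36.4, 74.9, 89.6, 43.4, 58.8, 109.9, 123.2, 25.9, 98.7, 0.0, 106.4, 42.0, 84.7, 93.8, 65.1, 36.4.
Season total = 1220.1 DD.
Complete generations = ⌊1220.1 / 501⌋ = 2.

2 generations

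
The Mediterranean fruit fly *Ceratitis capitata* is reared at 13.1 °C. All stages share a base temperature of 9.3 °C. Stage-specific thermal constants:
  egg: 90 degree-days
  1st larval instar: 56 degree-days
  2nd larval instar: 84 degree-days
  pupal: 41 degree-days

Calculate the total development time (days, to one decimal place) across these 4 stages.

Daily accumulation at 13.1 °C = 13.1 − 9.3 = 3.8 DD/day.
Total K = 90 + 56 + 84 + 41 = 271 DD.
Total duration = 271 / 3.8 = 71.316 ≈ 71.3 days.

71.3 days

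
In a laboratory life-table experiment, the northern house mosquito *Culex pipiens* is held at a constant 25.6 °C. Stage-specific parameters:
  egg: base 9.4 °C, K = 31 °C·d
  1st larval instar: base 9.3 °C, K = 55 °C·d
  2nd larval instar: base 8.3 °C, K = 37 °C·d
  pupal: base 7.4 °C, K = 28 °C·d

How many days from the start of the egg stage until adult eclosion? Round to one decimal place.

9.0 days

egg: 31 / (25.6 − 9.4) = 31 / 16.2 = 1.914 d.
1st larval instar: 55 / (25.6 − 9.3) = 55 / 16.3 = 3.374 d.
2nd larval instar: 37 / (25.6 − 8.3) = 37 / 17.3 = 2.139 d.
pupal: 28 / (25.6 − 7.4) = 28 / 18.2 = 1.538 d.
Sum = 8.965 ≈ 9.0 days.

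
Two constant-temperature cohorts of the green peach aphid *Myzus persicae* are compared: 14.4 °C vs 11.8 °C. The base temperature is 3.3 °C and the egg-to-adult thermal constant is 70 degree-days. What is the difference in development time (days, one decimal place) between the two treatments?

At 14.4 °C: 70 / (14.4 − 3.3) = 70 / 11.1 = 6.306 d.
At 11.8 °C: 70 / (11.8 − 3.3) = 70 / 8.5 = 8.235 d.
Difference = |6.306 − 8.235| = 1.929 ≈ 1.9 days.

1.9 days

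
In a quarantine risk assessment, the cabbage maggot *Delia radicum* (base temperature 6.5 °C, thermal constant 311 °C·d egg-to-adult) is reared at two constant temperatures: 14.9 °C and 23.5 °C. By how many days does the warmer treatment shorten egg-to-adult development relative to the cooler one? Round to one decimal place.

At 14.9 °C: 311 / (14.9 − 6.5) = 311 / 8.4 = 37.024 d.
At 23.5 °C: 311 / (23.5 − 6.5) = 311 / 17.0 = 18.294 d.
Difference = |37.024 − 18.294| = 18.730 ≈ 18.7 days.

18.7 days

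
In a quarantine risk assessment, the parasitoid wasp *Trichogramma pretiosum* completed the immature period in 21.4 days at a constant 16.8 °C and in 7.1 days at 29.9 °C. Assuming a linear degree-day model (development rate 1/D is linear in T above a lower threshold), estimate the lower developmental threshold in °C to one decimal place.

Equal thermal constants: D₁(T₁ − T_b) = D₂(T₂ − T_b).
21.4·(16.8 − T_b) = 7.1·(29.9 − T_b)
T_b = (21.4·16.8 − 7.1·29.9) / (21.4 − 7.1) = 147.23 / 14.3 = 10.296 °C ≈ 10.3 °C.

10.3 °C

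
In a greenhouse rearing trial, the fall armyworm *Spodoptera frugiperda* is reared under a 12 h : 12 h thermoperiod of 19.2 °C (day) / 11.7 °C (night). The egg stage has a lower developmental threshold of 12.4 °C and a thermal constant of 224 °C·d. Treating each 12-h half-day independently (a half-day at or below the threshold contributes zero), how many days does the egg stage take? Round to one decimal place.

65.9 days

Day half: max(0, 19.2 − 12.4) × 0.5 = 6.8 × 0.5 = 3.40 DD.
Night half: max(0, 11.7 − 12.4) × 0.5 = 0.0 × 0.5 = 0.00 DD.
Per 24 h: 3.40 DD/day.
Duration = 224 / 3.40 = 65.882 ≈ 65.9 days.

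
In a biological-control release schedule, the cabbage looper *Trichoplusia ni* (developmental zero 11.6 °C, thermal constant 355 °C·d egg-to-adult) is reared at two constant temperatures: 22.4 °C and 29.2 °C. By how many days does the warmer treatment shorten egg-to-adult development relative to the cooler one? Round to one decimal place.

12.7 days

At 22.4 °C: 355 / (22.4 − 11.6) = 355 / 10.8 = 32.870 d.
At 29.2 °C: 355 / (29.2 − 11.6) = 355 / 17.6 = 20.170 d.
Difference = |32.870 − 20.170| = 12.700 ≈ 12.7 days.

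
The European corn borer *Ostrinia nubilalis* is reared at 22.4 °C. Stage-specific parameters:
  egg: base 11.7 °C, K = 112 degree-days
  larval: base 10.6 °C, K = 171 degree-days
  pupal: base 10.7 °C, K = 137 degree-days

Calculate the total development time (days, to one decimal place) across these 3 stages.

egg: 112 / (22.4 − 11.7) = 112 / 10.7 = 10.467 d.
larval: 171 / (22.4 − 10.6) = 171 / 11.8 = 14.492 d.
pupal: 137 / (22.4 − 10.7) = 137 / 11.7 = 11.709 d.
Sum = 36.668 ≈ 36.7 days.

36.7 days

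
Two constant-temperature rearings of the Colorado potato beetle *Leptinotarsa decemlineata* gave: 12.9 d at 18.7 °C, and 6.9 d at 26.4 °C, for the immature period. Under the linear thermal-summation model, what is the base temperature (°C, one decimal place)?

9.8 °C

Under the model K = D·(T − T_b), so D₁·(T₁ − T_b) = D₂·(T₂ − T_b).
12.9·(18.7 − T_b) = 6.9·(26.4 − T_b)
T_b = (12.9·18.7 − 6.9·26.4) / (12.9 − 6.9) = 59.07 / 6.0 = 9.845 °C ≈ 9.8 °C.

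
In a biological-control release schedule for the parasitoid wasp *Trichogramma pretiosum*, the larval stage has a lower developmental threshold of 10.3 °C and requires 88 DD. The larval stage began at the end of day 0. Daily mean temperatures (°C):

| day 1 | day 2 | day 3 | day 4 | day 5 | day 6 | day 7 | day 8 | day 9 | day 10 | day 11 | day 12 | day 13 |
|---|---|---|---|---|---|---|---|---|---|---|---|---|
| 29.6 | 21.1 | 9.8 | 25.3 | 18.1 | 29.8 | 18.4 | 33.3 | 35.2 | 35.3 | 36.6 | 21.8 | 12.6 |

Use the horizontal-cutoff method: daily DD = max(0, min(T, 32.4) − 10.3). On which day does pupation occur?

Daily DD above 10.3 °C (capped at 22.1): 19.3, 10.8, 0.0, 15.0, 7.8, 19.5, 8.1, 22.1, 22.1, 22.1, 22.1, 11.5, 2.3.
Cumulative: 19.3, 30.1, 30.1, 45.1, 52.9, 72.4, 80.5, 102.6, 124.7, 146.8, 168.9, 180.4, 182.7.
The total first reaches 88 DD on day 8.

day 8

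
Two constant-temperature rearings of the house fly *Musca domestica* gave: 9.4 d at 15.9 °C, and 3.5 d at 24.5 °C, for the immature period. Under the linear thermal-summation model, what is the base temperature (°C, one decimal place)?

10.8 °C

Under the model K = D·(T − T_b), so D₁·(T₁ − T_b) = D₂·(T₂ − T_b).
9.4·(15.9 − T_b) = 3.5·(24.5 − T_b)
T_b = (9.4·15.9 − 3.5·24.5) / (9.4 − 3.5) = 63.71 / 5.9 = 10.798 °C ≈ 10.8 °C.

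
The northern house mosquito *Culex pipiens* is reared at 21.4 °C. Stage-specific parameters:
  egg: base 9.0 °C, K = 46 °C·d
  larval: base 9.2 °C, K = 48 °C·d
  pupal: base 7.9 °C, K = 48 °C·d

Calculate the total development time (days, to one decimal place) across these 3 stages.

11.2 days

egg: 46 / (21.4 − 9.0) = 46 / 12.4 = 3.710 d.
larval: 48 / (21.4 − 9.2) = 48 / 12.2 = 3.934 d.
pupal: 48 / (21.4 − 7.9) = 48 / 13.5 = 3.556 d.
Sum = 11.200 ≈ 11.2 days.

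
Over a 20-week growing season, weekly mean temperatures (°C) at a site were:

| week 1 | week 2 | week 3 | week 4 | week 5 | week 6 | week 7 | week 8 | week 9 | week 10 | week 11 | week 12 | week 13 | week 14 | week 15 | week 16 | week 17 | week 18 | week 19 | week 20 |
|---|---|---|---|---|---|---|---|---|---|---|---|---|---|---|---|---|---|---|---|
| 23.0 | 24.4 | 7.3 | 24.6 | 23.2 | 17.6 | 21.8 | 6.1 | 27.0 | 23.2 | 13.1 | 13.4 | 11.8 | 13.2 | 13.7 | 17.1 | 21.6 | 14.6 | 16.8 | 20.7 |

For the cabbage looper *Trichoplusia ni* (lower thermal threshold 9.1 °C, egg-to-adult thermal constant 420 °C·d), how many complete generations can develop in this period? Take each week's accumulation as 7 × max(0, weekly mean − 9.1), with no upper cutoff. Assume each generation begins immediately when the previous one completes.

Weekly DD (7 × max(0, T̄ − 9.1)): 97.3, 107.1, 0.0, 108.5, 98.7, 59.5, 88.9, 0.0, 125.3, 98.7, 28.0, 30.1, 18.9, 28.7, 32.2, 56.0, 87.5, 38.5, 53.9, 81.2.
Season total = 1239.0 DD.
Complete generations = ⌊1239.0 / 420⌋ = 2.

2 generations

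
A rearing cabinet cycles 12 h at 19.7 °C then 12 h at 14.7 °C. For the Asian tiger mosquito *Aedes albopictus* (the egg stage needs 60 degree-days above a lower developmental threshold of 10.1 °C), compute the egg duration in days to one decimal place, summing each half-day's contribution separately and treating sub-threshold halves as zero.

8.5 days

Day half: max(0, 19.7 − 10.1) × 0.5 = 9.6 × 0.5 = 4.80 DD.
Night half: max(0, 14.7 − 10.1) × 0.5 = 4.6 × 0.5 = 2.30 DD.
Per 24 h: 7.10 DD/day.
Duration = 60 / 7.10 = 8.451 ≈ 8.5 days.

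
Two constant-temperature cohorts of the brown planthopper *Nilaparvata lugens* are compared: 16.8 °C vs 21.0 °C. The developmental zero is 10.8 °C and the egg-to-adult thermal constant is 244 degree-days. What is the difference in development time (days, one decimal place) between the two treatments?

At 16.8 °C: 244 / (16.8 − 10.8) = 244 / 6.0 = 40.667 d.
At 21.0 °C: 244 / (21.0 − 10.8) = 244 / 10.2 = 23.922 d.
Difference = |40.667 − 23.922| = 16.745 ≈ 16.7 days.

16.7 days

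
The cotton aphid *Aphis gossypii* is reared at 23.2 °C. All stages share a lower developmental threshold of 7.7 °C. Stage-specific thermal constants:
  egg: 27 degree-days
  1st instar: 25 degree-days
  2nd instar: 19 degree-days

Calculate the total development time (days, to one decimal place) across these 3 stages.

Daily accumulation at 23.2 °C = 23.2 − 7.7 = 15.5 DD/day.
Total K = 27 + 25 + 19 = 71 DD.
Total duration = 71 / 15.5 = 4.581 ≈ 4.6 days.

4.6 days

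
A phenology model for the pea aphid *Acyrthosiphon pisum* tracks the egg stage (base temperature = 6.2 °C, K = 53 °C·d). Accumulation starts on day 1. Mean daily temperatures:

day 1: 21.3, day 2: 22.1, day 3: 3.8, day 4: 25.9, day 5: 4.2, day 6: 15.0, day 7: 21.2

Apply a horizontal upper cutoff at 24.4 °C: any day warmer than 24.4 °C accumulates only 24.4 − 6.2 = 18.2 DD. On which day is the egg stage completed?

Daily DD above 6.2 °C (capped at 18.2): 15.1, 15.9, 0.0, 18.2, 0.0, 8.8, 15.0.
Cumulative: 15.1, 31.0, 31.0, 49.2, 49.2, 58.0, 73.0.
The total first reaches 53 DD on day 6.

day 6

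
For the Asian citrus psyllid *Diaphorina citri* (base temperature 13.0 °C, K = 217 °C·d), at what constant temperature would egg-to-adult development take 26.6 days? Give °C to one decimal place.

Required daily accumulation = 217 / 26.6 = 8.158 DD/day.
T = T_base + 8.158 = 13.0 + 8.158 = 21.158 ≈ 21.2 °C.

21.2 °C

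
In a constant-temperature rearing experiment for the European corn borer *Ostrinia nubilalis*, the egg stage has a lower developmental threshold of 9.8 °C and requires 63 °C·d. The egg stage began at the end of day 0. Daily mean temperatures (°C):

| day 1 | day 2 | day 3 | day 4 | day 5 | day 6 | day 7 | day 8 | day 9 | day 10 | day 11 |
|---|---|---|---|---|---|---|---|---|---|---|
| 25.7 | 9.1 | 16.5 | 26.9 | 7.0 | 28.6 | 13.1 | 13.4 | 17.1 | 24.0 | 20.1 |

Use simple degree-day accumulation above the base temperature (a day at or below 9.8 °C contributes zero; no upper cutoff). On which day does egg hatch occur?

day 8

Daily DD above 9.8 °C: 15.9, 0.0, 6.7, 17.1, 0.0, 18.8, 3.3, 3.6, 7.3, 14.2, 10.3.
Cumulative: 15.9, 15.9, 22.6, 39.7, 39.7, 58.5, 61.8, 65.4, 72.7, 86.9, 97.2.
The total first reaches 63 DD on day 8.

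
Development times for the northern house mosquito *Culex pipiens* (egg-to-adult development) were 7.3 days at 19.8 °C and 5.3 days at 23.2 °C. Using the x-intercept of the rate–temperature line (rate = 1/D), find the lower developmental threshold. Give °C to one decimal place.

10.8 °C

Under the model K = D·(T − T_b), so D₁·(T₁ − T_b) = D₂·(T₂ − T_b).
7.3·(19.8 − T_b) = 5.3·(23.2 − T_b)
T_b = (7.3·19.8 − 5.3·23.2) / (7.3 − 5.3) = 21.58 / 2.0 = 10.790 °C ≈ 10.8 °C.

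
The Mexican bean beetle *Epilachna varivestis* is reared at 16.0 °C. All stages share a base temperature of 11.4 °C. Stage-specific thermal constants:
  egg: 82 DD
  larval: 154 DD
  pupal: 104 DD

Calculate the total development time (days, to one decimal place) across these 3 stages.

73.9 days

Daily accumulation at 16.0 °C = 16.0 − 11.4 = 4.6 DD/day.
Total K = 82 + 154 + 104 = 340 DD.
Total duration = 340 / 4.6 = 73.913 ≈ 73.9 days.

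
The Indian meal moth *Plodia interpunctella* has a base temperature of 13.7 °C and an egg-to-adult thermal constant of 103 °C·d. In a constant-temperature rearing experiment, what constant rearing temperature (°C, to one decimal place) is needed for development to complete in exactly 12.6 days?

21.9 °C

Required daily accumulation = 103 / 12.6 = 8.175 DD/day.
T = T_base + 8.175 = 13.7 + 8.175 = 21.875 ≈ 21.9 °C.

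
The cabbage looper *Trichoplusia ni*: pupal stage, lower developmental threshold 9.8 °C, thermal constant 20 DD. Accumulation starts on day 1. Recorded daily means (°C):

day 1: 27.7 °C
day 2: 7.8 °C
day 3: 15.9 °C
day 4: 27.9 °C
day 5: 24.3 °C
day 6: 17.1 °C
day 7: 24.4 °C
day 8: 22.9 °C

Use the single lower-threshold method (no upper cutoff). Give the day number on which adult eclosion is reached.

Daily DD above 9.8 °C: 17.9, 0.0, 6.1, 18.1, 14.5, 7.3, 14.6, 13.1.
Cumulative: 17.9, 17.9, 24.0, 42.1, 56.6, 63.9, 78.5, 91.6.
The total first reaches 20 DD on day 3.

day 3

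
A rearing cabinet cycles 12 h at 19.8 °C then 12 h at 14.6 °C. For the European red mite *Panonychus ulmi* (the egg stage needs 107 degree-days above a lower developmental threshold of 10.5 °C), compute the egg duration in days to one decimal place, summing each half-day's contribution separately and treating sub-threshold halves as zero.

16.0 days

Day half: max(0, 19.8 − 10.5) × 0.5 = 9.3 × 0.5 = 4.65 DD.
Night half: max(0, 14.6 − 10.5) × 0.5 = 4.1 × 0.5 = 2.05 DD.
Per 24 h: 6.70 DD/day.
Duration = 107 / 6.70 = 15.970 ≈ 16.0 days.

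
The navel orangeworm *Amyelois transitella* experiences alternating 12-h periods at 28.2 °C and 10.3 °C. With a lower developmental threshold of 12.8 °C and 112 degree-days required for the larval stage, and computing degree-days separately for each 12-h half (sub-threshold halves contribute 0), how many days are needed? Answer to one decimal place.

Day half: max(0, 28.2 − 12.8) × 0.5 = 15.4 × 0.5 = 7.70 DD.
Night half: max(0, 10.3 − 12.8) × 0.5 = 0.0 × 0.5 = 0.00 DD.
Per 24 h: 7.70 DD/day.
Duration = 112 / 7.70 = 14.545 ≈ 14.5 days.

14.5 days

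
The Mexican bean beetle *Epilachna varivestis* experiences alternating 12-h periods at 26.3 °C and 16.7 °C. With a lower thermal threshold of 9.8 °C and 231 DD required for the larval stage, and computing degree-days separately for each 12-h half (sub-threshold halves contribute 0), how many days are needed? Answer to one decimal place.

Day half: max(0, 26.3 − 9.8) × 0.5 = 16.5 × 0.5 = 8.25 DD.
Night half: max(0, 16.7 − 9.8) × 0.5 = 6.9 × 0.5 = 3.45 DD.
Per 24 h: 11.70 DD/day.
Duration = 231 / 11.70 = 19.744 ≈ 19.7 days.

19.7 days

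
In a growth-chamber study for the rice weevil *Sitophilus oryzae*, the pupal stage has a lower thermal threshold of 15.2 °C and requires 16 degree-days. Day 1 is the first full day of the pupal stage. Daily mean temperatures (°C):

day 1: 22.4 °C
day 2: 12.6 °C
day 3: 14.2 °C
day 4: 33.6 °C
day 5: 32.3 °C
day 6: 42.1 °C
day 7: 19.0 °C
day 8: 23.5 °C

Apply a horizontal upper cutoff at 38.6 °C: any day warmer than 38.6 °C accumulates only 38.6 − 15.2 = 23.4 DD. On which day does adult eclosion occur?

Daily DD above 15.2 °C (capped at 23.4): 7.2, 0.0, 0.0, 18.4, 17.1, 23.4, 3.8, 8.3.
Cumulative: 7.2, 7.2, 7.2, 25.6, 42.7, 66.1, 69.9, 78.2.
The total first reaches 16 DD on day 4.

day 4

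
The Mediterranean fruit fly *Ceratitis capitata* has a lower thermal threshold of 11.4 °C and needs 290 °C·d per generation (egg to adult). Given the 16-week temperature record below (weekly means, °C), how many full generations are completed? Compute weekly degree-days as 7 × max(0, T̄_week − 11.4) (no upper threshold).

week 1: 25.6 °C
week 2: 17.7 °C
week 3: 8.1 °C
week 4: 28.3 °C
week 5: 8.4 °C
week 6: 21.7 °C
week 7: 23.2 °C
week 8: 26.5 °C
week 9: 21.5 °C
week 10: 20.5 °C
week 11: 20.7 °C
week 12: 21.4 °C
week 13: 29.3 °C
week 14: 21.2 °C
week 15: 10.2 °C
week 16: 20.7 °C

Weekly DD (7 × max(0, T̄ − 11.4)): 99.4, 44.1, 0.0, 118.3, 0.0, 72.1, 82.6, 105.7, 70.7, 63.7, 65.1, 70.0, 125.3, 68.6, 0.0, 65.1.
Season total = 1050.7 DD.
Complete generations = ⌊1050.7 / 290⌋ = 3.

3 generations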